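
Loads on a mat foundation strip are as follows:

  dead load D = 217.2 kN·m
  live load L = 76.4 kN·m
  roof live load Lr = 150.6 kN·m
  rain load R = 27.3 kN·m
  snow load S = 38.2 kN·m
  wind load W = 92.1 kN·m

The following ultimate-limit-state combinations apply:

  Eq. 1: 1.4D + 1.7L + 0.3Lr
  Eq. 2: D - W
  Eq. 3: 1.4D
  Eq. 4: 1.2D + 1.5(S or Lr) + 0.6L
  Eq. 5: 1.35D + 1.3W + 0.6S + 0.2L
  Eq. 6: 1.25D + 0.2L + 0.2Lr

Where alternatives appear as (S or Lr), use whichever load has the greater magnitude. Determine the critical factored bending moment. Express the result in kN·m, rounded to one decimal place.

(S or Lr) → Lr = 150.6 kN·m.
Eq. 1: 1.4(217.2) + 1.7(76.4) + 0.3(150.6) = 479.1
Eq. 2: 1.0(217.2) - 1.0(92.1) = 125.1
Eq. 3: 1.4(217.2) = 304.1
Eq. 4: 1.2(217.2) + 1.5(150.6) + 0.6(76.4) = 532.4
Eq. 5: 1.35(217.2) + 1.3(92.1) + 0.6(38.2) + 0.2(76.4) = 451.2
Eq. 6: 1.25(217.2) + 0.2(76.4) + 0.2(150.6) = 316.9
The controlling combination is 4, giving 532.4 kN·m.

532.4 kN·m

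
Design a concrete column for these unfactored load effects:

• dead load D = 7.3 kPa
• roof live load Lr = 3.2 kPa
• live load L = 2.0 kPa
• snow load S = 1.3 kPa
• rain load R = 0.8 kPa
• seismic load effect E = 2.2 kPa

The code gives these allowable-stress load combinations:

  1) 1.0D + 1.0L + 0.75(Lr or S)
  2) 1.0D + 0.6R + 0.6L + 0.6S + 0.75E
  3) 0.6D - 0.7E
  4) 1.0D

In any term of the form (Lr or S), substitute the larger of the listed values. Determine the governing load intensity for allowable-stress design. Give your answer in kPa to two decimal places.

11.70 kPa

(Lr or S) → Lr = 3.2 kPa.
1) 1.0(7.3) + 1.0(2.0) + 0.75(3.2) = 11.70
2) 1.0(7.3) + 0.6(0.8) + 0.6(2.0) + 0.6(1.3) + 0.75(2.2) = 11.41
3) 0.6(7.3) - 0.7(2.2) = 2.84
4) 1.0(7.3) = 7.30
Maximum is from combination 1.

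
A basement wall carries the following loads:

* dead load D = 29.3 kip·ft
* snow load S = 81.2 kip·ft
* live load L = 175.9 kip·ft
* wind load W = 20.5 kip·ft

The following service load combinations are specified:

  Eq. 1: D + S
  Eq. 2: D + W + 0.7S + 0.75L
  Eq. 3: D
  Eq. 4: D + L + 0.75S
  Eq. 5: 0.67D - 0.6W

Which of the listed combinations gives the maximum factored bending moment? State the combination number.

Eq. 1: 1.0(29.3) + 1.0(81.2) = 29.3 + 81.2 = 110.5
Eq. 2: 1.0(29.3) + 1.0(20.5) + 0.7(81.2) + 0.75(175.9) = 238.6
Eq. 3: 1.0(29.3) = 29.3
Eq. 4: 1.0(29.3) + 1.0(175.9) + 0.75(81.2) = 29.3 + 175.9 + 60.9 = 266.1
Eq. 5: 0.67(29.3) - 0.6(20.5) = 19.6 - 12.3 = 7.3
The largest value is 266.1 kip·ft from combination 4.

Combination 4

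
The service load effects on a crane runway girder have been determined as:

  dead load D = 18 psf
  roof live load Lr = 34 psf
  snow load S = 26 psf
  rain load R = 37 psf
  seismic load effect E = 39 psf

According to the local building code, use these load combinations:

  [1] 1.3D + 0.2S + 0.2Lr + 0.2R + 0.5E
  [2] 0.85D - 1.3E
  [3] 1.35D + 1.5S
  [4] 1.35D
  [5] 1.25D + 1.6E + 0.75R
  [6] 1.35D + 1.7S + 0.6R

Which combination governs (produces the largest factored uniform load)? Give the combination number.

Combination 5

[1] 1.3(18) + 0.2(26) + 0.2(34) + 0.2(37) + 0.5(39) = 23.40 + 5.20 + 6.80 + 7.40 + 19.50 = 62.30
[2] 0.85(18) - 1.3(39) = 15.30 - 50.70 = -35.40
[3] 1.35(18) + 1.5(26) = 24.30 + 39.00 = 63.30
[4] 1.35(18) = 24.30
[5] 1.25(18) + 1.6(39) + 0.75(37) = 22.50 + 62.40 + 27.75 = 112.65
[6] 1.35(18) + 1.7(26) + 0.6(37) = 24.30 + 44.20 + 22.20 = 90.70
The largest value is 112.65 psf from combination 5.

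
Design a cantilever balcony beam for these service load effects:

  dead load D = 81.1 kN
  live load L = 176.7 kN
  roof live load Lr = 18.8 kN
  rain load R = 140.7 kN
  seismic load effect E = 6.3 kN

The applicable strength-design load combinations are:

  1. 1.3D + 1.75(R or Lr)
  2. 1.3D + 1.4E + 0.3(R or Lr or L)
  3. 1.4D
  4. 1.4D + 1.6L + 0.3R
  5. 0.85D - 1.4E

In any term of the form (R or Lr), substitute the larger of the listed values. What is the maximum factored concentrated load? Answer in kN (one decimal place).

438.5 kN

(R or Lr) → R = 140.7 kN; (R or Lr or L) → L = 176.7 kN.
1. 1.3(81.1) + 1.75(140.7) = 351.7
2. 1.3(81.1) + 1.4(6.3) + 0.3(176.7) = 167.3
3. 1.4(81.1) = 113.5
4. 1.4(81.1) + 1.6(176.7) + 0.3(140.7) = 438.5
5. 0.85(81.1) - 1.4(6.3) = 68.9 - 8.8 = 60.1
Combination 4 governs: P_u = 438.5 kN.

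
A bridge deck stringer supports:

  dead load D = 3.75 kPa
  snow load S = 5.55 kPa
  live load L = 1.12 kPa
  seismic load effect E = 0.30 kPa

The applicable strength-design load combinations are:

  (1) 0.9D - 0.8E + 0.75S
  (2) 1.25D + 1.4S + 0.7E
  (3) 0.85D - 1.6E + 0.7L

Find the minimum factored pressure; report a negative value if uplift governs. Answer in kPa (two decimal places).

3.49 kPa

(1) 0.9(3.75) - 0.8(0.30) + 0.75(5.55) = 3.38 - 0.24 + 4.16 = 7.30
(2) 1.25(3.75) + 1.4(5.55) + 0.7(0.30) = 4.69 + 7.77 + 0.21 = 12.67
(3) 0.85(3.75) - 1.6(0.30) + 0.7(1.12) = 3.19 - 0.48 + 0.78 = 3.49
Combination 3 gives the minimum: 3.49 kPa.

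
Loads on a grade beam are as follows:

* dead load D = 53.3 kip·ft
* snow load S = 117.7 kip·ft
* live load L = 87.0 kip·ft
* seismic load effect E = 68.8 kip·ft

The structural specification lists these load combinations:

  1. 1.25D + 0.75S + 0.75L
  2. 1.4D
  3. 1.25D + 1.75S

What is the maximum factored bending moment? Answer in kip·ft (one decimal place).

1. 1.25(53.3) + 0.75(117.7) + 0.75(87.0) = 66.6 + 88.3 + 65.3 = 220.2
2. 1.4(53.3) = 74.6
3. 1.25(53.3) + 1.75(117.7) = 66.6 + 206.0 = 272.6
Maximum is from combination 3.

272.6 kip·ft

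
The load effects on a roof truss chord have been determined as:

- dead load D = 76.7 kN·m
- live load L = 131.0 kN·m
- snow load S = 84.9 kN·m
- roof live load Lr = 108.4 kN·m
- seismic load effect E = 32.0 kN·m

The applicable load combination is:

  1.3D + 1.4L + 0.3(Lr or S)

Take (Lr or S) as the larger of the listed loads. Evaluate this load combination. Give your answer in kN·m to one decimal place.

315.6 kN·m

(Lr or S) → Lr = 108.4 kN·m.
1.3(76.7) + 1.4(131.0) + 0.3(108.4) = 99.7 + 183.4 + 32.5 = 315.6
M_u = 315.6 kN·m.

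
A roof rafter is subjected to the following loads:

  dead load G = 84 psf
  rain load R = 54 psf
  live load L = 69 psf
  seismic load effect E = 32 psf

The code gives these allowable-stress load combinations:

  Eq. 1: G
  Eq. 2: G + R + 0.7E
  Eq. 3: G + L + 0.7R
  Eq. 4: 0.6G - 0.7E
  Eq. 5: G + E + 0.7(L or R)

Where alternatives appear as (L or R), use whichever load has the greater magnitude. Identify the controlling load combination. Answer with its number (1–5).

Combination 3

(L or R) → L = 69 psf.
Eq. 1: 1.0(84) = 84.00
Eq. 2: 1.0(84) + 1.0(54) + 0.7(32) = 84.00 + 54.00 + 22.40 = 160.40
Eq. 3: 1.0(84) + 1.0(69) + 0.7(54) = 84.00 + 69.00 + 37.80 = 190.80
Eq. 4: 0.6(84) - 0.7(32) = 50.40 - 22.40 = 28.00
Eq. 5: 1.0(84) + 1.0(32) + 0.7(69) = 84.00 + 32.00 + 48.30 = 164.30
The largest value is 190.80 psf from combination 3.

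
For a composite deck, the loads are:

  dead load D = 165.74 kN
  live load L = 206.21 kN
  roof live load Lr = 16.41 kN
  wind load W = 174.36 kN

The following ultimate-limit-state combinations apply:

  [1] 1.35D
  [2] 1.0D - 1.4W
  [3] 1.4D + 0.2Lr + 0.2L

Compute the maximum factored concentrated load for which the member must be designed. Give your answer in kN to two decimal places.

[1] 1.35(165.74) = 223.75
[2] 1.0(165.74) - 1.4(174.36) = 165.74 - 244.10 = -78.36
[3] 1.4(165.74) + 0.2(16.41) + 0.2(206.21) = 232.04 + 3.28 + 41.24 = 276.56
Maximum is from combination 3.

276.56 kN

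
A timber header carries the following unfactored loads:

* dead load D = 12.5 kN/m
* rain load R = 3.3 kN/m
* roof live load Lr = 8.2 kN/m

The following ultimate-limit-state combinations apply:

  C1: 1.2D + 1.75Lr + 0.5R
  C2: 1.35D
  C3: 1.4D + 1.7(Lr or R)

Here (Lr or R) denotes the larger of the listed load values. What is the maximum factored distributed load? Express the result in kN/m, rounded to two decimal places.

(Lr or R) → Lr = 8.2 kN/m.
C1: 1.2(12.5) + 1.75(8.2) + 0.5(3.3) = 31.00
C2: 1.35(12.5) = 16.88
C3: 1.4(12.5) + 1.7(8.2) = 31.44
Combination 3 governs: w_u = 31.44 kN/m.

31.44 kN/m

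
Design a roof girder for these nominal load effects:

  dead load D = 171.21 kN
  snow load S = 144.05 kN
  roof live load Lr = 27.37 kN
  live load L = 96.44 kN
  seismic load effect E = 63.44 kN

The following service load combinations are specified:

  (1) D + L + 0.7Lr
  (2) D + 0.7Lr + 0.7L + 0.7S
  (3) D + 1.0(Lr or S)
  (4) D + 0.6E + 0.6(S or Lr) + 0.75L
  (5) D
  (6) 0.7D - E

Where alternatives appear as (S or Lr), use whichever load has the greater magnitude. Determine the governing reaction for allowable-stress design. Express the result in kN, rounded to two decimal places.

368.03 kN

(Lr or S) → S = 144.05 kN; (S or Lr) → S = 144.05 kN.
(1) 1.0(171.21) + 1.0(96.44) + 0.7(27.37) = 286.81
(2) 1.0(171.21) + 0.7(27.37) + 0.7(96.44) + 0.7(144.05) = 358.71
(3) 1.0(171.21) + 1.0(144.05) = 315.26
(4) 1.0(171.21) + 0.6(63.44) + 0.6(144.05) + 0.75(96.44) = 368.03
(5) 1.0(171.21) = 171.21
(6) 0.7(171.21) - 1.0(63.44) = 56.41
Combination 4 governs: V = 368.03 kN.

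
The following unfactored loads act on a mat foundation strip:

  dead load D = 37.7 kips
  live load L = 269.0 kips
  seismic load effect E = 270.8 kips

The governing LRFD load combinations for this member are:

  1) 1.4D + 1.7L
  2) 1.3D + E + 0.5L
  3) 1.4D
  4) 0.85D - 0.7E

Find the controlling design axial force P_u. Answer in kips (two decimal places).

1) 1.4(37.7) + 1.7(269.0) = 52.78 + 457.30 = 510.08
2) 1.3(37.7) + 1.0(270.8) + 0.5(269.0) = 49.01 + 270.80 + 134.50 = 454.31
3) 1.4(37.7) = 52.78
4) 0.85(37.7) - 0.7(270.8) = -157.52
Combination 1 governs: P_u = 510.08 kips.

510.08 kips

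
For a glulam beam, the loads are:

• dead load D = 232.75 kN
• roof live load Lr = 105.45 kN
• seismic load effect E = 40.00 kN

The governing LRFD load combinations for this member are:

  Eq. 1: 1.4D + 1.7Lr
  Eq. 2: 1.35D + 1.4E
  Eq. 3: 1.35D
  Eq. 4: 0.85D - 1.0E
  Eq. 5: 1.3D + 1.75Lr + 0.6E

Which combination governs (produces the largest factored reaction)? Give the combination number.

Combination 5

Eq. 1: 1.4(232.75) + 1.7(105.45) = 505.12
Eq. 2: 1.35(232.75) + 1.4(40.00) = 370.21
Eq. 3: 1.35(232.75) = 314.21
Eq. 4: 0.85(232.75) - 1.0(40.00) = 157.84
Eq. 5: 1.3(232.75) + 1.75(105.45) + 0.6(40.00) = 511.11
The largest value is 511.11 kN from combination 5.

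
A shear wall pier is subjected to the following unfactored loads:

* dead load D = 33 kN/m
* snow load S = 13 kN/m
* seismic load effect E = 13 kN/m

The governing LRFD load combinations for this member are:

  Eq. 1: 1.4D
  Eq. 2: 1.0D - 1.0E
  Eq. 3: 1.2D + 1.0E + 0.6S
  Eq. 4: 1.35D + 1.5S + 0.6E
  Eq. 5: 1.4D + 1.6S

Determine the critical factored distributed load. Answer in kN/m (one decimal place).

Eq. 1: 1.4(33) = 46.2
Eq. 2: 1.0(33) - 1.0(13) = 33.0 - 13.0 = 20.0
Eq. 3: 1.2(33) + 1.0(13) + 0.6(13) = 39.6 + 13.0 + 7.8 = 60.4
Eq. 4: 1.35(33) + 1.5(13) + 0.6(13) = 44.6 + 19.5 + 7.8 = 71.9
Eq. 5: 1.4(33) + 1.6(13) = 46.2 + 20.8 = 67.0
Combination 4 governs: w_u = 71.9 kN/m.

71.9 kN/m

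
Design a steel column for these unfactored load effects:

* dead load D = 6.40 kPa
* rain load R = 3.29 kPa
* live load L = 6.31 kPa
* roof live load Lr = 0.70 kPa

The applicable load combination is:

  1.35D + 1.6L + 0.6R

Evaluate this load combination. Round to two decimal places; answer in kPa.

20.71 kPa

1.35(6.40) + 1.6(6.31) + 0.6(3.29) = 8.64 + 10.10 + 1.97 = 20.71
q_u = 20.71 kPa.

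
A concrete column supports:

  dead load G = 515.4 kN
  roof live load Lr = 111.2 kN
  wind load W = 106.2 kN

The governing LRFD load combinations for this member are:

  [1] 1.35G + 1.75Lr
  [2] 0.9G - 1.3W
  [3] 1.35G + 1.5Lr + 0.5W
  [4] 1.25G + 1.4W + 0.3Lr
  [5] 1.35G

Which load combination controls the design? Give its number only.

Combination 3

[1] 1.35(515.4) + 1.75(111.2) = 890.4
[2] 0.9(515.4) - 1.3(106.2) = 325.8
[3] 1.35(515.4) + 1.5(111.2) + 0.5(106.2) = 915.7
[4] 1.25(515.4) + 1.4(106.2) + 0.3(111.2) = 826.3
[5] 1.35(515.4) = 695.8
The largest value is 915.7 kN from combination 3.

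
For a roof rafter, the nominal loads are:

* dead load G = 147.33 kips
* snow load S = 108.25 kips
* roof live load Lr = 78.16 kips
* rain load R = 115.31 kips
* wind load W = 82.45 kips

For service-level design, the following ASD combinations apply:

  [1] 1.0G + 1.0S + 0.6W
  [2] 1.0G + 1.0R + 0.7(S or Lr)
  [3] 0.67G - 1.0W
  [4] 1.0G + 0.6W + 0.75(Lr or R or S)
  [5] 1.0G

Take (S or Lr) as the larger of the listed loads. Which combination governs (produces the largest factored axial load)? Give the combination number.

(S or Lr) → S = 108.25 kips; (Lr or R or S) → R = 115.31 kips.
[1] 1.0(147.33) + 1.0(108.25) + 0.6(82.45) = 147.33 + 108.25 + 49.47 = 305.05
[2] 1.0(147.33) + 1.0(115.31) + 0.7(108.25) = 147.33 + 115.31 + 75.78 = 338.42
[3] 0.67(147.33) - 1.0(82.45) = 98.71 - 82.45 = 16.26
[4] 1.0(147.33) + 0.6(82.45) + 0.75(115.31) = 147.33 + 49.47 + 86.48 = 283.28
[5] 1.0(147.33) = 147.33
The largest value is 338.42 kips from combination 2.

Combination 2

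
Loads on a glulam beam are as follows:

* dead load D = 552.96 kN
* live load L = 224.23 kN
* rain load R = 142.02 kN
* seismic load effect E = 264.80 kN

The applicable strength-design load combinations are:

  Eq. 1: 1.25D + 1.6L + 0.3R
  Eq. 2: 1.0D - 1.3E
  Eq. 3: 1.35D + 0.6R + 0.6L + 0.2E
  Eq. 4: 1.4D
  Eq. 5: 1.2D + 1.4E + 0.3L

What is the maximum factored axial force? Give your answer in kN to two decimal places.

1101.54 kN

Eq. 1: 1.25(552.96) + 1.6(224.23) + 0.3(142.02) = 1092.57
Eq. 2: 1.0(552.96) - 1.3(264.80) = 208.72
Eq. 3: 1.35(552.96) + 0.6(142.02) + 0.6(224.23) + 0.2(264.80) = 1019.21
Eq. 4: 1.4(552.96) = 774.14
Eq. 5: 1.2(552.96) + 1.4(264.80) + 0.3(224.23) = 1101.54
The controlling combination is 5, giving 1101.54 kN.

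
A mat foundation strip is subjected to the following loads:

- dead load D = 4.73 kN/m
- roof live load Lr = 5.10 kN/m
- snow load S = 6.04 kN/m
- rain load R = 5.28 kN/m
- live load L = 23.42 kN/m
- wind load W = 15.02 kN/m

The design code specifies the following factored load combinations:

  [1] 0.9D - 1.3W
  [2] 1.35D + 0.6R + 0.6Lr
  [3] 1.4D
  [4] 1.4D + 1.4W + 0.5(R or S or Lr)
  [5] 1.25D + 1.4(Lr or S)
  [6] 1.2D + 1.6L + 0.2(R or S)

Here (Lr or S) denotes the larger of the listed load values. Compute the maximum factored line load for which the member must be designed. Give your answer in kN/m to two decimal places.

44.36 kN/m

(R or S or Lr) → S = 6.04 kN/m; (Lr or S) → S = 6.04 kN/m; (R or S) → S = 6.04 kN/m.
[1] 0.9(4.73) - 1.3(15.02) = 4.26 - 19.53 = -15.27
[2] 1.35(4.73) + 0.6(5.28) + 0.6(5.10) = 12.61
[3] 1.4(4.73) = 6.62
[4] 1.4(4.73) + 1.4(15.02) + 0.5(6.04) = 6.62 + 21.03 + 3.02 = 30.67
[5] 1.25(4.73) + 1.4(6.04) = 5.91 + 8.46 = 14.37
[6] 1.2(4.73) + 1.6(23.42) + 0.2(6.04) = 5.68 + 37.47 + 1.21 = 44.36
The controlling combination is 6, giving 44.36 kN/m.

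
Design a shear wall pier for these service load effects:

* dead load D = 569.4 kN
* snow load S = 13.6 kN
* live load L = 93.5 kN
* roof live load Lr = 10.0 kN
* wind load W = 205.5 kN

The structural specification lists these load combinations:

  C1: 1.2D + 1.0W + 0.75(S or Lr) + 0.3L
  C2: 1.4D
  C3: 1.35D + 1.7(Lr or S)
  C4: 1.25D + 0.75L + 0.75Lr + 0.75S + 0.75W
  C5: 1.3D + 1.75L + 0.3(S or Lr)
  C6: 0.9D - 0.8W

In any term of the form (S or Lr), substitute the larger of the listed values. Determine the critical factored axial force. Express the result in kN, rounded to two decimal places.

953.70 kN

(S or Lr) → S = 13.6 kN; (Lr or S) → S = 13.6 kN.
C1: 1.2(569.4) + 1.0(205.5) + 0.75(13.6) + 0.3(93.5) = 683.28 + 205.50 + 10.20 + 28.05 = 927.03
C2: 1.4(569.4) = 797.16
C3: 1.35(569.4) + 1.7(13.6) = 768.69 + 23.12 = 791.81
C4: 1.25(569.4) + 0.75(93.5) + 0.75(10.0) + 0.75(13.6) + 0.75(205.5) = 953.70
C5: 1.3(569.4) + 1.75(93.5) + 0.3(13.6) = 740.22 + 163.63 + 4.08 = 907.93
C6: 0.9(569.4) - 0.8(205.5) = 512.46 - 164.40 = 348.06
The controlling combination is 4, giving 953.70 kN.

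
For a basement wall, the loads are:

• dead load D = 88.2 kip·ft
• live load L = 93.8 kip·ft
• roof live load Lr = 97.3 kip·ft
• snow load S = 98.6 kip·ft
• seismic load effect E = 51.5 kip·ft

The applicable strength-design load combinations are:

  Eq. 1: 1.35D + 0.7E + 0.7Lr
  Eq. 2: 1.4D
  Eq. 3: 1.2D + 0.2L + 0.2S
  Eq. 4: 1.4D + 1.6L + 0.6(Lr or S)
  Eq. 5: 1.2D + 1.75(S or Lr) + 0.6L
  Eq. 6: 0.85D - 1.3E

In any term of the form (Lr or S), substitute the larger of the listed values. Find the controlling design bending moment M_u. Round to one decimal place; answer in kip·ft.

334.7 kip·ft

(Lr or S) → S = 98.6 kip·ft; (S or Lr) → S = 98.6 kip·ft.
Eq. 1: 1.35(88.2) + 0.7(51.5) + 0.7(97.3) = 223.2
Eq. 2: 1.4(88.2) = 123.5
Eq. 3: 1.2(88.2) + 0.2(93.8) + 0.2(98.6) = 144.3
Eq. 4: 1.4(88.2) + 1.6(93.8) + 0.6(98.6) = 332.7
Eq. 5: 1.2(88.2) + 1.75(98.6) + 0.6(93.8) = 334.7
Eq. 6: 0.85(88.2) - 1.3(51.5) = 8.0
Combination 5 governs: M_u = 334.7 kip·ft.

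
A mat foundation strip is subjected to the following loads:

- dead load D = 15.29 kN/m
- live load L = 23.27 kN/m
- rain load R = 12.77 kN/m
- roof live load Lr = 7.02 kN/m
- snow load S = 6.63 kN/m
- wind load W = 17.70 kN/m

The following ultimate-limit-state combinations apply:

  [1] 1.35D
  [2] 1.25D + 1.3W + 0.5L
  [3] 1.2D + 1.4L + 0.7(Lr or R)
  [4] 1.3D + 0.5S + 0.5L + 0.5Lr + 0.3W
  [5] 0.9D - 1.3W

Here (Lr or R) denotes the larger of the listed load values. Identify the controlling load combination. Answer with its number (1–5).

(Lr or R) → R = 12.77 kN/m.
[1] 1.35(15.29) = 20.64
[2] 1.25(15.29) + 1.3(17.70) + 0.5(23.27) = 19.11 + 23.01 + 11.64 = 53.76
[3] 1.2(15.29) + 1.4(23.27) + 0.7(12.77) = 18.35 + 32.58 + 8.94 = 59.87
[4] 1.3(15.29) + 0.5(6.63) + 0.5(23.27) + 0.5(7.02) + 0.3(17.70) = 43.65
[5] 0.9(15.29) - 1.3(17.70) = 13.76 - 23.01 = -9.25
The largest value is 59.87 kN/m from combination 3.

Combination 3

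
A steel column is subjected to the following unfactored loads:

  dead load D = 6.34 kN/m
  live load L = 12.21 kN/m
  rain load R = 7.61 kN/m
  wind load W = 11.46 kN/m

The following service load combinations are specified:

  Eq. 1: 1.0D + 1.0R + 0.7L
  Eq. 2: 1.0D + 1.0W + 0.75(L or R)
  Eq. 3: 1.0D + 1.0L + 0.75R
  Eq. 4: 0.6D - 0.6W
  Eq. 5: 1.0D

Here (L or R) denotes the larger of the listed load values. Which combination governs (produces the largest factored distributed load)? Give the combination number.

Combination 2

(L or R) → L = 12.21 kN/m.
Eq. 1: 1.0(6.34) + 1.0(7.61) + 0.7(12.21) = 6.34 + 7.61 + 8.55 = 22.50
Eq. 2: 1.0(6.34) + 1.0(11.46) + 0.75(12.21) = 6.34 + 11.46 + 9.16 = 26.96
Eq. 3: 1.0(6.34) + 1.0(12.21) + 0.75(7.61) = 6.34 + 12.21 + 5.71 = 24.26
Eq. 4: 0.6(6.34) - 0.6(11.46) = -3.07
Eq. 5: 1.0(6.34) = 6.34
The largest value is 26.96 kN/m from combination 2.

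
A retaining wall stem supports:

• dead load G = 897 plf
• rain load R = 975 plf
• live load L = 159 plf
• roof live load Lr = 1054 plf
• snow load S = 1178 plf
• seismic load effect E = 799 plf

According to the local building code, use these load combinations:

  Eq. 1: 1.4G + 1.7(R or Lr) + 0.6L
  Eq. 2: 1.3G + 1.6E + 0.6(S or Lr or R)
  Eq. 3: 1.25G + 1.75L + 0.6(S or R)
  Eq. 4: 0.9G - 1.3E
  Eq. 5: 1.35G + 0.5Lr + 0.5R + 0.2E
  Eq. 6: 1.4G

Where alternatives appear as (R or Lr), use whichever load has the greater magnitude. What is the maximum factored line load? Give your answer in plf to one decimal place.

(R or Lr) → Lr = 1054 plf; (S or Lr or R) → S = 1178 plf; (S or R) → S = 1178 plf.
Eq. 1: 1.4(897) + 1.7(1054) + 0.6(159) = 1255.8 + 1791.8 + 95.4 = 3143.0
Eq. 2: 1.3(897) + 1.6(799) + 0.6(1178) = 1166.1 + 1278.4 + 706.8 = 3151.3
Eq. 3: 1.25(897) + 1.75(159) + 0.6(1178) = 2106.3
Eq. 4: 0.9(897) - 1.3(799) = 807.3 - 1038.7 = -231.4
Eq. 5: 1.35(897) + 0.5(1054) + 0.5(975) + 0.2(799) = 1211.0 + 527.0 + 487.5 + 159.8 = 2385.3
Eq. 6: 1.4(897) = 1255.8
Maximum is from combination 2.

3151.3 plf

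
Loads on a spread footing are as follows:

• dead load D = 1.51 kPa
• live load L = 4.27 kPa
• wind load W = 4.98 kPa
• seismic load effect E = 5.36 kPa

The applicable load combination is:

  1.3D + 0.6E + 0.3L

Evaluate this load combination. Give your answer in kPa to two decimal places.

1.3(1.51) + 0.6(5.36) + 0.3(4.27) = 6.46
q_u = 6.46 kPa.

6.46 kPa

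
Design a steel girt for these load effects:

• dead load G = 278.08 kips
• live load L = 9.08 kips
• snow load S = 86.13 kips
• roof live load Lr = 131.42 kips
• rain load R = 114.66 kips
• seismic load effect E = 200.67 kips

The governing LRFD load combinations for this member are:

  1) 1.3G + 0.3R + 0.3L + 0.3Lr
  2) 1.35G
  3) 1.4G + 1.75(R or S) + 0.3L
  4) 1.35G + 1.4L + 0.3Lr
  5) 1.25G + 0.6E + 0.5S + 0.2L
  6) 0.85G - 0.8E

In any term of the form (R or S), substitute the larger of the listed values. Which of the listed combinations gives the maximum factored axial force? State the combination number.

Combination 3

(R or S) → R = 114.66 kips.
1) 1.3(278.08) + 0.3(114.66) + 0.3(9.08) + 0.3(131.42) = 438.05
2) 1.35(278.08) = 375.41
3) 1.4(278.08) + 1.75(114.66) + 0.3(9.08) = 592.69
4) 1.35(278.08) + 1.4(9.08) + 0.3(131.42) = 427.55
5) 1.25(278.08) + 0.6(200.67) + 0.5(86.13) + 0.2(9.08) = 512.88
6) 0.85(278.08) - 0.8(200.67) = 75.83
The largest value is 592.69 kips from combination 3.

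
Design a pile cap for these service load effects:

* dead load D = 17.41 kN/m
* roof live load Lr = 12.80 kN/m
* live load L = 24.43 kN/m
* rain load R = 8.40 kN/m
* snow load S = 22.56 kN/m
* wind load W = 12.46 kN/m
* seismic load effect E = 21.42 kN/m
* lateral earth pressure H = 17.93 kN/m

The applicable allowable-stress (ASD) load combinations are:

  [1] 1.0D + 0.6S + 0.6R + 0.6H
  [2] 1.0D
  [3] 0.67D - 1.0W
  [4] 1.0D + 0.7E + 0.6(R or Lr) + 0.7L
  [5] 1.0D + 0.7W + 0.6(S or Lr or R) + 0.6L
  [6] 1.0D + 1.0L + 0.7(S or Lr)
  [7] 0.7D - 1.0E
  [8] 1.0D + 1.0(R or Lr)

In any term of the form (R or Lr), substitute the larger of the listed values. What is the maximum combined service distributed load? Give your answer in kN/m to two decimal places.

57.63 kN/m

(R or Lr) → Lr = 12.80 kN/m; (S or Lr or R) → S = 22.56 kN/m; (S or Lr) → S = 22.56 kN/m.
[1] 1.0(17.41) + 0.6(22.56) + 0.6(8.40) + 0.6(17.93) = 46.74
[2] 1.0(17.41) = 17.41
[3] 0.67(17.41) - 1.0(12.46) = -0.80
[4] 1.0(17.41) + 0.7(21.42) + 0.6(12.80) + 0.7(24.43) = 57.19
[5] 1.0(17.41) + 0.7(12.46) + 0.6(22.56) + 0.6(24.43) = 54.33
[6] 1.0(17.41) + 1.0(24.43) + 0.7(22.56) = 57.63
[7] 0.7(17.41) - 1.0(21.42) = -9.23
[8] 1.0(17.41) + 1.0(12.80) = 30.21
Maximum is from combination 6.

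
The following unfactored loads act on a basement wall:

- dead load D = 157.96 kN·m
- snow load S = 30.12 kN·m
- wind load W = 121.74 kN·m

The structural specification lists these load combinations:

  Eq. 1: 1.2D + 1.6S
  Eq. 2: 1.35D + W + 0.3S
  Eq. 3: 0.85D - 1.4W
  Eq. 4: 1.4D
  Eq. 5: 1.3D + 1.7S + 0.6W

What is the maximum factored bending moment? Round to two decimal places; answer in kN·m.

344.02 kN·m

Eq. 1: 1.2(157.96) + 1.6(30.12) = 189.55 + 48.19 = 237.74
Eq. 2: 1.35(157.96) + 1.0(121.74) + 0.3(30.12) = 344.02
Eq. 3: 0.85(157.96) - 1.4(121.74) = 134.27 - 170.44 = -36.17
Eq. 4: 1.4(157.96) = 221.14
Eq. 5: 1.3(157.96) + 1.7(30.12) + 0.6(121.74) = 329.60
Combination 2 governs: M_u = 344.02 kN·m.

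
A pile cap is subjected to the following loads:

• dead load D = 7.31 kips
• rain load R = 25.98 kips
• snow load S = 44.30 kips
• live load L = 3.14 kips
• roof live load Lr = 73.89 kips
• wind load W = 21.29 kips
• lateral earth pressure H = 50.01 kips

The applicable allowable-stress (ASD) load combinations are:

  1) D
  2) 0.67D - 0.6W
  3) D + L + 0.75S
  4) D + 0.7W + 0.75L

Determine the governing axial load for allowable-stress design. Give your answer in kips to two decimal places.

43.68 kips

1) 1.0(7.31) = 7.31
2) 0.67(7.31) - 0.6(21.29) = -7.88
3) 1.0(7.31) + 1.0(3.14) + 0.75(44.30) = 7.31 + 3.14 + 33.23 = 43.68
4) 1.0(7.31) + 0.7(21.29) + 0.75(3.14) = 7.31 + 14.90 + 2.36 = 24.57
Maximum is from combination 3.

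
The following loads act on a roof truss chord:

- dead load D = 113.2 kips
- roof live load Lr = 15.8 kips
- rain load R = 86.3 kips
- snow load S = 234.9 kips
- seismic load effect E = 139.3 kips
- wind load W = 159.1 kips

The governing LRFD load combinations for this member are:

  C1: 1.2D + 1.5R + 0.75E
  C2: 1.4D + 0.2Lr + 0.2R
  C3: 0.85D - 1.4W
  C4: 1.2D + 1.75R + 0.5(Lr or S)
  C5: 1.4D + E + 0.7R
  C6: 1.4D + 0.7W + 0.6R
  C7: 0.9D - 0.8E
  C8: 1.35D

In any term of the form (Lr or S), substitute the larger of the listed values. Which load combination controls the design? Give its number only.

Combination 4

(Lr or S) → S = 234.9 kips.
C1: 1.2(113.2) + 1.5(86.3) + 0.75(139.3) = 135.84 + 129.45 + 104.48 = 369.77
C2: 1.4(113.2) + 0.2(15.8) + 0.2(86.3) = 158.48 + 3.16 + 17.26 = 178.90
C3: 0.85(113.2) - 1.4(159.1) = 96.22 - 222.74 = -126.52
C4: 1.2(113.2) + 1.75(86.3) + 0.5(234.9) = 135.84 + 151.03 + 117.45 = 404.32
C5: 1.4(113.2) + 1.0(139.3) + 0.7(86.3) = 158.48 + 139.30 + 60.41 = 358.19
C6: 1.4(113.2) + 0.7(159.1) + 0.6(86.3) = 158.48 + 111.37 + 51.78 = 321.63
C7: 0.9(113.2) - 0.8(139.3) = 101.88 - 111.44 = -9.56
C8: 1.35(113.2) = 152.82
The largest value is 404.32 kips from combination 4.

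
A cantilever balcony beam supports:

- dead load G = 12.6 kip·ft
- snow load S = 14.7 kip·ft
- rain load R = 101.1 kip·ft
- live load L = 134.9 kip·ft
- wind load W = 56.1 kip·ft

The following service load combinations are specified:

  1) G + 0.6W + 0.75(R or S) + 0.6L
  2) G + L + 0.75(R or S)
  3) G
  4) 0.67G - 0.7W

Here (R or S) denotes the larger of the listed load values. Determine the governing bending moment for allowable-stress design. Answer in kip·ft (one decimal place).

223.3 kip·ft

(R or S) → R = 101.1 kip·ft.
1) 1.0(12.6) + 0.6(56.1) + 0.75(101.1) + 0.6(134.9) = 12.6 + 33.7 + 75.8 + 80.9 = 203.0
2) 1.0(12.6) + 1.0(134.9) + 0.75(101.1) = 12.6 + 134.9 + 75.8 = 223.3
3) 1.0(12.6) = 12.6
4) 0.67(12.6) - 0.7(56.1) = -30.8
The controlling combination is 2, giving 223.3 kip·ft.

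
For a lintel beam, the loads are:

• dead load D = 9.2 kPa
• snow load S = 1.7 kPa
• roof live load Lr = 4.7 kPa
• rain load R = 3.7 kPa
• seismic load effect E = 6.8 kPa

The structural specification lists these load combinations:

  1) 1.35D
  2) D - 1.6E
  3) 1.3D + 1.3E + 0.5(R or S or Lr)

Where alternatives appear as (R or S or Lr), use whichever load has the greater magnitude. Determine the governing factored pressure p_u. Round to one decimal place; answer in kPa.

23.2 kPa

(R or S or Lr) → Lr = 4.7 kPa.
1) 1.35(9.2) = 12.4
2) 1.0(9.2) - 1.6(6.8) = 9.2 - 10.9 = -1.7
3) 1.3(9.2) + 1.3(6.8) + 0.5(4.7) = 12.0 + 8.8 + 2.4 = 23.2
Combination 3 governs: p_u = 23.2 kPa.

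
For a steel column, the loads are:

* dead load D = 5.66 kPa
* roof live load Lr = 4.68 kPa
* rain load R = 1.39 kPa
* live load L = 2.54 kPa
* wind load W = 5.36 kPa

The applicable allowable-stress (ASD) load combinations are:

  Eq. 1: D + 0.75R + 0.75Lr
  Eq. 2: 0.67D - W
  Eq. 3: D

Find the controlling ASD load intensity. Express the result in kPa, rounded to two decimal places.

10.21 kPa

Eq. 1: 1.0(5.66) + 0.75(1.39) + 0.75(4.68) = 5.66 + 1.04 + 3.51 = 10.21
Eq. 2: 0.67(5.66) - 1.0(5.36) = 3.79 - 5.36 = -1.57
Eq. 3: 1.0(5.66) = 5.66
The controlling combination is 1, giving 10.21 kPa.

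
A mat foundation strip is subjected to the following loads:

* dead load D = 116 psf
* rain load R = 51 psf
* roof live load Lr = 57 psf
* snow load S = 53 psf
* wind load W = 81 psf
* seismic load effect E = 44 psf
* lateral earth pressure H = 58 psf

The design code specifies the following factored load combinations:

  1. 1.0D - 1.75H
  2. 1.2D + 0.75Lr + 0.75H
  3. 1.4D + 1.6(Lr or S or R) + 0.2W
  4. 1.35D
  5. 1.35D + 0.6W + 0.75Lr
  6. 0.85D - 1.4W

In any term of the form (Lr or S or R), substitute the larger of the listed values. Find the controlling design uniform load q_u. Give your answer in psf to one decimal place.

(Lr or S or R) → Lr = 57 psf.
1. 1.0(116) - 1.75(58) = 116.0 - 101.5 = 14.5
2. 1.2(116) + 0.75(57) + 0.75(58) = 139.2 + 42.8 + 43.5 = 225.5
3. 1.4(116) + 1.6(57) + 0.2(81) = 162.4 + 91.2 + 16.2 = 269.8
4. 1.35(116) = 156.6
5. 1.35(116) + 0.6(81) + 0.75(57) = 156.6 + 48.6 + 42.8 = 248.0
6. 0.85(116) - 1.4(81) = 98.6 - 113.4 = -14.8
The controlling combination is 3, giving 269.8 psf.

269.8 psf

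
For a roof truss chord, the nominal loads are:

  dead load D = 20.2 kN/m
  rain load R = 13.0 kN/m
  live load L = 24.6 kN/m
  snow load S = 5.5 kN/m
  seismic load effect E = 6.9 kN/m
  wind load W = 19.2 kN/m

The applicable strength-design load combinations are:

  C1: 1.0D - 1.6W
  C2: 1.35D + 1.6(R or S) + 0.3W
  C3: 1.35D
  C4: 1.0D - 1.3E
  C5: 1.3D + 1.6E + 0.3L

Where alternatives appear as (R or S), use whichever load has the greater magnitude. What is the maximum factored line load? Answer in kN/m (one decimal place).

53.8 kN/m

(R or S) → R = 13.0 kN/m.
C1: 1.0(20.2) - 1.6(19.2) = -10.5
C2: 1.35(20.2) + 1.6(13.0) + 0.3(19.2) = 53.8
C3: 1.35(20.2) = 27.3
C4: 1.0(20.2) - 1.3(6.9) = 11.2
C5: 1.3(20.2) + 1.6(6.9) + 0.3(24.6) = 44.7
The controlling combination is 2, giving 53.8 kN/m.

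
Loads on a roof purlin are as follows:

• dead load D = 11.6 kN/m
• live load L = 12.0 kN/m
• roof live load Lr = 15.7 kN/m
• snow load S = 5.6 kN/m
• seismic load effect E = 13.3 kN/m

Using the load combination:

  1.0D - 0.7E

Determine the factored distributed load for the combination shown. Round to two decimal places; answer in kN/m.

1.0(11.6) - 0.7(13.3) = 11.60 - 9.31 = 2.29
w_u = 2.29 kN/m.

2.29 kN/m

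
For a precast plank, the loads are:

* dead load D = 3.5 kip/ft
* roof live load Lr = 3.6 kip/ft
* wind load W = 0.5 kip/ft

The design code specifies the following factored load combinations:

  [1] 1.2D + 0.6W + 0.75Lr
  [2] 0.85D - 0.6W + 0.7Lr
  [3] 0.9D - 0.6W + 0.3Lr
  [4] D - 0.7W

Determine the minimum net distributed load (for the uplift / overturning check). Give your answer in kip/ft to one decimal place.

3.2 kip/ft

[1] 1.2(3.5) + 0.6(0.5) + 0.75(3.6) = 4.2 + 0.3 + 2.7 = 7.2
[2] 0.85(3.5) - 0.6(0.5) + 0.7(3.6) = 3.0 - 0.3 + 2.5 = 5.2
[3] 0.9(3.5) - 0.6(0.5) + 0.3(3.6) = 3.9
[4] 1.0(3.5) - 0.7(0.5) = 3.2
Combination 4 gives the minimum: 3.2 kip/ft.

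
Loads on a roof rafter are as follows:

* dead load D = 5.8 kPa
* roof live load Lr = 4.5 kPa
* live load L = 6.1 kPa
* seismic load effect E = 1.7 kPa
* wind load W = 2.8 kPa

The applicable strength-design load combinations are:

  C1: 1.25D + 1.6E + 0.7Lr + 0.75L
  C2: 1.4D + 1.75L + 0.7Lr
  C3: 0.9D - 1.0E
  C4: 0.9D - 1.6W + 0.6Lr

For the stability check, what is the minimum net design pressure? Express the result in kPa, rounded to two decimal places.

C1: 1.25(5.8) + 1.6(1.7) + 0.7(4.5) + 0.75(6.1) = 7.25 + 2.72 + 3.15 + 4.58 = 17.70
C2: 1.4(5.8) + 1.75(6.1) + 0.7(4.5) = 8.12 + 10.68 + 3.15 = 21.95
C3: 0.9(5.8) - 1.0(1.7) = 5.22 - 1.70 = 3.52
C4: 0.9(5.8) - 1.6(2.8) + 0.6(4.5) = 5.22 - 4.48 + 2.70 = 3.44
Combination 4 gives the minimum: 3.44 kPa.

3.44 kPa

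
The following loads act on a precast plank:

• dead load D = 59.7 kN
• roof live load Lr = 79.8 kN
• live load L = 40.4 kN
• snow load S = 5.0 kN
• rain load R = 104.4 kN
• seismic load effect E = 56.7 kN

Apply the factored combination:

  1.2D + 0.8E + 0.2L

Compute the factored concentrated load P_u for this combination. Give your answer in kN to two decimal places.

125.08 kN

1.2(59.7) + 0.8(56.7) + 0.2(40.4) = 125.08
P_u = 125.08 kN.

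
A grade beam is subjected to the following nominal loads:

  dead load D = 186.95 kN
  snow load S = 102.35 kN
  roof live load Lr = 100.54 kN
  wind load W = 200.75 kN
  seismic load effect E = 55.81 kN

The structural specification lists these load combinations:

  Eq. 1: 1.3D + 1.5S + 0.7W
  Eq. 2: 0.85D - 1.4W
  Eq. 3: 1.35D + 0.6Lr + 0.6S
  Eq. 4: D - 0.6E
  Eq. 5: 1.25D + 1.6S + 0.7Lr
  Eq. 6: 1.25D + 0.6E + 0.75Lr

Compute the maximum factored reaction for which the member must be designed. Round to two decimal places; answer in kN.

Eq. 1: 1.3(186.95) + 1.5(102.35) + 0.7(200.75) = 537.09
Eq. 2: 0.85(186.95) - 1.4(200.75) = -122.14
Eq. 3: 1.35(186.95) + 0.6(100.54) + 0.6(102.35) = 374.12
Eq. 4: 1.0(186.95) - 0.6(55.81) = 153.46
Eq. 5: 1.25(186.95) + 1.6(102.35) + 0.7(100.54) = 467.83
Eq. 6: 1.25(186.95) + 0.6(55.81) + 0.75(100.54) = 342.58
Maximum is from combination 1.

537.09 kN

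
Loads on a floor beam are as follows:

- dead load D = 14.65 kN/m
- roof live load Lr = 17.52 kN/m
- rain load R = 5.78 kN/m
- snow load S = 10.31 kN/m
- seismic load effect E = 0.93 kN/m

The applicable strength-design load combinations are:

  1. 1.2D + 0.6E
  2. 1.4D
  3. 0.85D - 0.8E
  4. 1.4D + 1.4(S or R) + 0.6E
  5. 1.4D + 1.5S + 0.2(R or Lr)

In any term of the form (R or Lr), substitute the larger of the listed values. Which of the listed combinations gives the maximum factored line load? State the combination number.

Combination 5

(S or R) → S = 10.31 kN/m; (R or Lr) → Lr = 17.52 kN/m.
1. 1.2(14.65) + 0.6(0.93) = 18.14
2. 1.4(14.65) = 20.51
3. 0.85(14.65) - 0.8(0.93) = 11.71
4. 1.4(14.65) + 1.4(10.31) + 0.6(0.93) = 35.50
5. 1.4(14.65) + 1.5(10.31) + 0.2(17.52) = 39.48
The largest value is 39.48 kN/m from combination 5.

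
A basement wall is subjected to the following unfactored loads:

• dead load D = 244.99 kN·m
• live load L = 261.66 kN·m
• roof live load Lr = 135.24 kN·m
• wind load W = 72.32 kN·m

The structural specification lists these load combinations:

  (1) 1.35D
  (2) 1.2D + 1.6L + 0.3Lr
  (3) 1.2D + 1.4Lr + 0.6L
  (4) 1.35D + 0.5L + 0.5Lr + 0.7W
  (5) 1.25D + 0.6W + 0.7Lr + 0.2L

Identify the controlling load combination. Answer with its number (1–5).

Combination 2

(1) 1.35(244.99) = 330.74
(2) 1.2(244.99) + 1.6(261.66) + 0.3(135.24) = 293.99 + 418.66 + 40.57 = 753.22
(3) 1.2(244.99) + 1.4(135.24) + 0.6(261.66) = 640.32
(4) 1.35(244.99) + 0.5(261.66) + 0.5(135.24) + 0.7(72.32) = 330.74 + 130.83 + 67.62 + 50.62 = 579.81
(5) 1.25(244.99) + 0.6(72.32) + 0.7(135.24) + 0.2(261.66) = 306.24 + 43.39 + 94.67 + 52.33 = 496.63
The largest value is 753.22 kN·m from combination 2.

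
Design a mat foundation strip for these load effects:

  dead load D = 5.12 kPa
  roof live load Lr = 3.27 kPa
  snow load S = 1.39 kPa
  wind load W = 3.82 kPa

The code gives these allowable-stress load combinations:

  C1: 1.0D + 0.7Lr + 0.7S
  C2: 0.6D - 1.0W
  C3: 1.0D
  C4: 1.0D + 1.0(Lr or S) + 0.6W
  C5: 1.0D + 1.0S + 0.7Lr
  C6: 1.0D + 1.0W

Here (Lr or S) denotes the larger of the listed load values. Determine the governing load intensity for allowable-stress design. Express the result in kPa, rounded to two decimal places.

10.68 kPa

(Lr or S) → Lr = 3.27 kPa.
C1: 1.0(5.12) + 0.7(3.27) + 0.7(1.39) = 8.38
C2: 0.6(5.12) - 1.0(3.82) = -0.75
C3: 1.0(5.12) = 5.12
C4: 1.0(5.12) + 1.0(3.27) + 0.6(3.82) = 10.68
C5: 1.0(5.12) + 1.0(1.39) + 0.7(3.27) = 8.80
C6: 1.0(5.12) + 1.0(3.82) = 8.94
Combination 4 governs: q = 10.68 kPa.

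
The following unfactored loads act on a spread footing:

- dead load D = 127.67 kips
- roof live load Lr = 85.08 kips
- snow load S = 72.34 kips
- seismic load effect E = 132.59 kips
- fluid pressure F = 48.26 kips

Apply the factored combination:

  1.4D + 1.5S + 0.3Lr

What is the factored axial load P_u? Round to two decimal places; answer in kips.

312.77 kips

1.4(127.67) + 1.5(72.34) + 0.3(85.08) = 178.74 + 108.51 + 25.52 = 312.77
P_u = 312.77 kips.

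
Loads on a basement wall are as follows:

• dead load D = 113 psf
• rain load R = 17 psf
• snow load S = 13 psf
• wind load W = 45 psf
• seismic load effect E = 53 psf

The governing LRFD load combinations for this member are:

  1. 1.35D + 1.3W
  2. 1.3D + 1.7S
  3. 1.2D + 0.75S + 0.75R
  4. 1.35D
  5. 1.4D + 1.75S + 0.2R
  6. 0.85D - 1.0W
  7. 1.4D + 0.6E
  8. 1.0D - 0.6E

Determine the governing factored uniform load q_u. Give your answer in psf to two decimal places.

211.05 psf

1. 1.35(113) + 1.3(45) = 211.05
2. 1.3(113) + 1.7(13) = 169.00
3. 1.2(113) + 0.75(13) + 0.75(17) = 158.10
4. 1.35(113) = 152.55
5. 1.4(113) + 1.75(13) + 0.2(17) = 184.35
6. 0.85(113) - 1.0(45) = 51.05
7. 1.4(113) + 0.6(53) = 190.00
8. 1.0(113) - 0.6(53) = 81.20
The controlling combination is 1, giving 211.05 psf.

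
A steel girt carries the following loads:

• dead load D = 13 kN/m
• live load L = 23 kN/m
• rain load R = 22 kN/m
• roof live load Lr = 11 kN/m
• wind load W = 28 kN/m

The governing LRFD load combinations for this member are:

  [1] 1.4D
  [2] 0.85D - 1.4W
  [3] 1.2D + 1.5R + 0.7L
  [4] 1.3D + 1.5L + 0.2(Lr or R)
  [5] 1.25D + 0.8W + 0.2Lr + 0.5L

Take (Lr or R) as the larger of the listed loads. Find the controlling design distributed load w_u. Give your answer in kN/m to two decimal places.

(Lr or R) → R = 22 kN/m.
[1] 1.4(13) = 18.20
[2] 0.85(13) - 1.4(28) = 11.05 - 39.20 = -28.15
[3] 1.2(13) + 1.5(22) + 0.7(23) = 15.60 + 33.00 + 16.10 = 64.70
[4] 1.3(13) + 1.5(23) + 0.2(22) = 16.90 + 34.50 + 4.40 = 55.80
[5] 1.25(13) + 0.8(28) + 0.2(11) + 0.5(23) = 16.25 + 22.40 + 2.20 + 11.50 = 52.35
Combination 3 governs: w_u = 64.70 kN/m.

64.70 kN/m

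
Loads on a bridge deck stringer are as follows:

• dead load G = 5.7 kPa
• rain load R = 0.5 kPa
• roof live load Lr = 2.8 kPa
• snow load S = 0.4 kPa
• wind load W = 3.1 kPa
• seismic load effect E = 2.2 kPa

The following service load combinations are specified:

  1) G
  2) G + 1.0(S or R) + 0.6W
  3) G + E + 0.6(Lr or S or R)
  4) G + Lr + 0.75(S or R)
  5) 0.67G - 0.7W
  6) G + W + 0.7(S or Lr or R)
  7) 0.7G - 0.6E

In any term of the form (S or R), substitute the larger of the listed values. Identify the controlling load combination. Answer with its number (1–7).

Combination 6

(S or R) → R = 0.5 kPa; (Lr or S or R) → Lr = 2.8 kPa; (S or Lr or R) → Lr = 2.8 kPa.
1) 1.0(5.7) = 5.70
2) 1.0(5.7) + 1.0(0.5) + 0.6(3.1) = 8.06
3) 1.0(5.7) + 1.0(2.2) + 0.6(2.8) = 9.58
4) 1.0(5.7) + 1.0(2.8) + 0.75(0.5) = 8.88
5) 0.67(5.7) - 0.7(3.1) = 1.65
6) 1.0(5.7) + 1.0(3.1) + 0.7(2.8) = 10.76
7) 0.7(5.7) - 0.6(2.2) = 2.67
The largest value is 10.76 kPa from combination 6.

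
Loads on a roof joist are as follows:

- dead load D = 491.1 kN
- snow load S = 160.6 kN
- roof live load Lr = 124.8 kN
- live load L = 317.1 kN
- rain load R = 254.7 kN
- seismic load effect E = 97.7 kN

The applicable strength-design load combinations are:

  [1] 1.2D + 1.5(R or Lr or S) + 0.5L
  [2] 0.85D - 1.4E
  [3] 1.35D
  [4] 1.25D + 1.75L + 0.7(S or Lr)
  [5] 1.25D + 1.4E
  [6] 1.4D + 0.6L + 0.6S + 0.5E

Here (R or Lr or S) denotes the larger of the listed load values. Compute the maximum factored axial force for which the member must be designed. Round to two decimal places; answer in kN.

1281.22 kN

(R or Lr or S) → R = 254.7 kN; (S or Lr) → S = 160.6 kN.
[1] 1.2(491.1) + 1.5(254.7) + 0.5(317.1) = 589.32 + 382.05 + 158.55 = 1129.92
[2] 0.85(491.1) - 1.4(97.7) = 417.44 - 136.78 = 280.66
[3] 1.35(491.1) = 662.99
[4] 1.25(491.1) + 1.75(317.1) + 0.7(160.6) = 1281.22
[5] 1.25(491.1) + 1.4(97.7) = 613.88 + 136.78 = 750.66
[6] 1.4(491.1) + 0.6(317.1) + 0.6(160.6) + 0.5(97.7) = 687.54 + 190.26 + 96.36 + 48.85 = 1023.01
Maximum is from combination 4.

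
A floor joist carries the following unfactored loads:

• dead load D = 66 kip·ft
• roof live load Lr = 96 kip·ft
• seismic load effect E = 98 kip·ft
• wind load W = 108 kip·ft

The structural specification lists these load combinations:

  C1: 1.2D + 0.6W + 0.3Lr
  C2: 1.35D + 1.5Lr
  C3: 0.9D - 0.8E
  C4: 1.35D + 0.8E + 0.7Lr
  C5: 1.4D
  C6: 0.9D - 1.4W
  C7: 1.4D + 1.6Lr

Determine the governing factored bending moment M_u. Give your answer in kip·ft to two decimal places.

246.00 kip·ft

C1: 1.2(66) + 0.6(108) + 0.3(96) = 79.20 + 64.80 + 28.80 = 172.80
C2: 1.35(66) + 1.5(96) = 89.10 + 144.00 = 233.10
C3: 0.9(66) - 0.8(98) = 59.40 - 78.40 = -19.00
C4: 1.35(66) + 0.8(98) + 0.7(96) = 89.10 + 78.40 + 67.20 = 234.70
C5: 1.4(66) = 92.40
C6: 0.9(66) - 1.4(108) = 59.40 - 151.20 = -91.80
C7: 1.4(66) + 1.6(96) = 92.40 + 153.60 = 246.00
The controlling combination is 7, giving 246.00 kip·ft.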